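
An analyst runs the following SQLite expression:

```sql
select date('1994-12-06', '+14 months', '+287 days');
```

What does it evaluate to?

1996-11-19

Adding +14 months to 1994-12-06 gives 1996-02-06.
Applying '+287 days' to 1996-02-06: counting 287 days forward gives 1996-11-19.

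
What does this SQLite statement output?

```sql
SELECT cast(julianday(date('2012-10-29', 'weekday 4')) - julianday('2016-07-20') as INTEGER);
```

-1357

`weekday 4` advances to the next Thursday; 2012-10-29 is a Monday, so it moves forward to 2012-11-01.
29 days remain in November 2012 after the 1st (30 − 1).
Full months from December 2012 through June 2016 contribute their day counts.
Then 20 days into July 2016.
Total: 29 + 31 + 31 + 28 + 31 + 30 + 31 + 30 + 31 + 31 + 30 + 31 + 30 + 31 + 31 + 28 + 31 + 30 + 31 + 30 + 31 + 31 + 30 + 31 + 30 + 31 + 31 + 28 + 31 + 30 + 31 + 30 + 31 + 31 + 30 + 31 + 30 + 31 + 31 + 29 + 31 + 30 + 31 + 30 + 20 = 1357.
The subtraction is earlier − later, so the result is −1357 → -1357.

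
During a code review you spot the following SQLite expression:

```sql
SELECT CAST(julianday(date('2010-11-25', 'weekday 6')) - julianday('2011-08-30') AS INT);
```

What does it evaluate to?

-276

`weekday 6` advances to the next Saturday; 2010-11-25 is a Thursday, so it moves forward to 2010-11-27.
3 days remain in November 2010 after the 27th (30 − 27).
Full months from December 2010 through July 2011 contribute their day counts.
Then 30 days into August 2011.
Total: 3 + 31 + 31 + 28 + 31 + 30 + 31 + 30 + 31 + 30 = 276.
The subtraction is earlier − later, so the result is −276 → -276.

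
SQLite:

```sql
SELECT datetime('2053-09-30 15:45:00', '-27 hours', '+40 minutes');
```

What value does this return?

-27 hours from 2053-09-30 15:45:00 is 2053-09-29 12:45:00 (crosses midnight).
+40 minutes from 2053-09-29 12:45:00 is 2053-09-29 13:25:00.

2053-09-29 13:25:00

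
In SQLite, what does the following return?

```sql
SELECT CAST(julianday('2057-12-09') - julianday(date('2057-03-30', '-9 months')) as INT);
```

Adding -9 months to 2057-03-30 gives 2056-06-30.
0 days remain in June 2056 after the 30th (30 − 30).
Full months from July 2056 through November 2057 contribute their day counts.
Then 9 days into December 2057.
Total: 0 + 31 + 31 + 30 + 31 + 30 + 31 + 31 + 28 + 31 + 30 + 31 + 30 + 31 + 31 + 30 + 31 + 30 + 9 = 527.

527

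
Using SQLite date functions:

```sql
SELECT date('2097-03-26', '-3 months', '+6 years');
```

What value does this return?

2102-12-26

Adding -3 months to 2097-03-26 gives 2096-12-26.
Adding +6 years to 2096-12-26 gives 2102-12-26.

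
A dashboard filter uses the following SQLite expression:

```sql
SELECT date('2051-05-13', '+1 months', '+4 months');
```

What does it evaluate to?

2051-10-13

Adding +1 month to 2051-05-13 gives 2051-06-13.
Adding +4 months to 2051-06-13 gives 2051-10-13.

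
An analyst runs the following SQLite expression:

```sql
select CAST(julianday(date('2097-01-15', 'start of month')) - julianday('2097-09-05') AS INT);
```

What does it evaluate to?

-247

`start of month` rewinds 2097-01-15 to 2097-01-01.
30 days remain in January 2097 after the 1st (31 − 1).
Full months from February 2097 through August 2097 contribute their day counts.
Then 5 days into September 2097.
Total: 30 + 28 + 31 + 30 + 31 + 30 + 31 + 31 + 5 = 247.
The subtraction is earlier − later, so the result is −247 → -247.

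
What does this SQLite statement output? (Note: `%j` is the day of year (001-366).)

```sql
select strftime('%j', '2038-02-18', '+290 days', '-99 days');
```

240

First apply '+290 days', '-99 days': 2038-02-18 → 2038-08-28.
Day-of-year for 2038-08-28: days since 2038-01-01 inclusive = 240, zero-padded to 240.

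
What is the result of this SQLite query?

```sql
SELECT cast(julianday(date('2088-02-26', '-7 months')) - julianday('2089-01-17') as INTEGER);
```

-541

Adding -7 months to 2088-02-26 gives 2087-07-26.
5 days remain in July 2087 after the 26th (31 − 26).
Full months from August 2087 through December 2088 contribute their day counts.
Then 17 days into January 2089.
Total: 5 + 31 + 30 + 31 + 30 + 31 + 31 + 29 + 31 + 30 + 31 + 30 + 31 + 31 + 30 + 31 + 30 + 31 + 17 = 541.
The subtraction is earlier − later, so the result is −541 → -541.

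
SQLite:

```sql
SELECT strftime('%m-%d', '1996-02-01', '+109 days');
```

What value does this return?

First apply '+109 days': 1996-02-01 → 1996-05-20.
`%m-%d` extracts the month-day: 05-20.

05-20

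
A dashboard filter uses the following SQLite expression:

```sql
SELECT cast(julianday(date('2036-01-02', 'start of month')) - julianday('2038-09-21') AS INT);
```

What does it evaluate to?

`start of month` rewinds 2036-01-02 to 2036-01-01.
30 days remain in January 2036 after the 1st (31 − 1).
Full months from February 2036 through August 2038 contribute their day counts.
Then 21 days into September 2038.
Total: 30 + 29 + 31 + 30 + 31 + 30 + 31 + 31 + 30 + 31 + 30 + 31 + 31 + 28 + 31 + 30 + 31 + 30 + 31 + 31 + 30 + 31 + 30 + 31 + 31 + 28 + 31 + 30 + 31 + 30 + 31 + 31 + 21 = 994.
The subtraction is earlier − later, so the result is −994 → -994.

-994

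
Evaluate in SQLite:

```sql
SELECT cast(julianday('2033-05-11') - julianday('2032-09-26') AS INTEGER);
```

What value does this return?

227

4 days remain in September 2032 after the 26th (30 − 26).
Full months from October 2032 through April 2033 contribute their day counts.
Then 11 days into May 2033.
Total: 4 + 31 + 30 + 31 + 31 + 28 + 31 + 30 + 11 = 227.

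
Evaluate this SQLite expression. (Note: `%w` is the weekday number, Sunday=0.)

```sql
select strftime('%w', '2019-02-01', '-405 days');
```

First apply '-405 days': 2019-02-01 → 2017-12-23.
2017-12-23 is a Saturday; with Sunday=0 that is 6.

6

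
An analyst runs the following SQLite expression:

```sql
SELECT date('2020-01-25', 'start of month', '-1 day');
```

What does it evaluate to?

2019-12-31

`start of month` rewinds 2020-01-25 to 2020-01-01.
Going back 1 day from 2020-01-01 reaches 2019-12-31 (last day of December, 31 days).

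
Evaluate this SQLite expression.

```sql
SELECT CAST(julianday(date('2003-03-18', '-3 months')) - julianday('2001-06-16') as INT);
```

550

Adding -3 months to 2003-03-18 gives 2002-12-18.
14 days remain in June 2001 after the 16th (30 − 16).
Full months from July 2001 through November 2002 contribute their day counts.
Then 18 days into December 2002.
Total: 14 + 31 + 31 + 30 + 31 + 30 + 31 + 31 + 28 + 31 + 30 + 31 + 30 + 31 + 31 + 30 + 31 + 30 + 18 = 550.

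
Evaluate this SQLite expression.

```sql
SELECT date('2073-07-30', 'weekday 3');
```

2073-08-02

`weekday 3` advances to the next Wednesday; 2073-07-30 is a Sunday, so it moves forward to 2073-08-02.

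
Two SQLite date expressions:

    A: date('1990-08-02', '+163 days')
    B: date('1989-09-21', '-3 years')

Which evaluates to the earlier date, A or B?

A = 1991-01-12.
B = 1986-09-21.
B is earlier.

B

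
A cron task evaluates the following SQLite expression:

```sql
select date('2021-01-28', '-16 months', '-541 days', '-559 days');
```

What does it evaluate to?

Adding -16 months to 2021-01-28 gives 2019-09-28.
Applying '-541 days' to 2019-09-28: counting 541 days back gives 2018-04-05.
Applying '-559 days' to 2018-04-05: counting 559 days back gives 2016-09-23.

2016-09-23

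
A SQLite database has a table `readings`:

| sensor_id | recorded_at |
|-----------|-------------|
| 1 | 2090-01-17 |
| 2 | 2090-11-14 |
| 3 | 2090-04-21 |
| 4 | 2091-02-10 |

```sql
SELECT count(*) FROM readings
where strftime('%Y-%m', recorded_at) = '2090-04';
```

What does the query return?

Rows with year-month 2090-04: 2090-04-21 → 1.

1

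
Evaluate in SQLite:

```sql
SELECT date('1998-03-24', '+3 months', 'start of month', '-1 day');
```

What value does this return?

Adding +3 months to 1998-03-24 gives 1998-06-24.
`start of month` rewinds 1998-06-24 to 1998-06-01.
Going back 1 day from 1998-06-01 reaches 1998-05-31 (last day of May, 31 days).

1998-05-31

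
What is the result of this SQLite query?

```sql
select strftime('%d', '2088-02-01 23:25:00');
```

01

`%d` extracts the 2-digit day of month: 01.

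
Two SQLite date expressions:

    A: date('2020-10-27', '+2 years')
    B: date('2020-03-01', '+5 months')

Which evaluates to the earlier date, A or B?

B

A = 2022-10-27.
B = 2020-08-01.
B is earlier.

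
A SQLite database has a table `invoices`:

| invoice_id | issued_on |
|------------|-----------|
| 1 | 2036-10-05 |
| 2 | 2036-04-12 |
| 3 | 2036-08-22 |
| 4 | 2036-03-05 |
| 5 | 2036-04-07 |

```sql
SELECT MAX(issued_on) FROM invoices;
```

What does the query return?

MAX over {2036-03-05, 2036-04-07, 2036-04-12, 2036-08-22, 2036-10-05}.

2036-10-05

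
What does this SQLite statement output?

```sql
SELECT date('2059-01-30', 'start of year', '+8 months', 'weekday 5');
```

2059-09-05

`start of year` rewinds 2059-01-30 to 2059-01-01.
Adding +8 months to 2059-01-01 gives 2059-09-01.
`weekday 5` advances to the next Friday; 2059-09-01 is a Monday, so it moves forward to 2059-09-05.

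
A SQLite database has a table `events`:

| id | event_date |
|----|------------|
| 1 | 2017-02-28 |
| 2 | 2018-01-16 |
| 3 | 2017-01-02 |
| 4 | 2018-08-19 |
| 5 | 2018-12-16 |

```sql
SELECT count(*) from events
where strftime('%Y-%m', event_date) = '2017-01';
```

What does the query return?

1

Rows with year-month 2017-01: 2017-01-02 → 1.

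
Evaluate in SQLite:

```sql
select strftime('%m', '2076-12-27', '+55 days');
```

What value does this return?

First apply '+55 days': 2076-12-27 → 2077-02-20.
`%m` extracts the 2-digit month (01-12): 02.

02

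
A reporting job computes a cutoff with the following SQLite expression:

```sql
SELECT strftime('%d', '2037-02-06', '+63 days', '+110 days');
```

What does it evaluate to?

29

First apply '+63 days', '+110 days': 2037-02-06 → 2037-07-29.
`%d` extracts the 2-digit day of month: 29.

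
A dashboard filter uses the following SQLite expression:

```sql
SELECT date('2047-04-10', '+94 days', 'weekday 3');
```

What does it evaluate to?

2047-07-17

Applying '+94 days' to 2047-04-10: counting 94 days forward gives 2047-07-13.
`weekday 3` advances to the next Wednesday; 2047-07-13 is a Saturday, so it moves forward to 2047-07-17.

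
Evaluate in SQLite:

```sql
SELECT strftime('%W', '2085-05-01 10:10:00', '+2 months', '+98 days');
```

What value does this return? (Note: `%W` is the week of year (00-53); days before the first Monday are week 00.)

First apply '+2 months', '+98 days': 2085-05-01 10:10:00 → 2085-10-07 10:10:00.
2085-10-07 is a Sunday. SQLite's %W counts Mondays since the year started; the result is 40.

40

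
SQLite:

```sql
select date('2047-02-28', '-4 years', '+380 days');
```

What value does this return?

Adding -4 years to 2047-02-28 gives 2043-02-28.
Applying '+380 days' to 2043-02-28: counting 380 days forward gives 2044-03-14.

2044-03-14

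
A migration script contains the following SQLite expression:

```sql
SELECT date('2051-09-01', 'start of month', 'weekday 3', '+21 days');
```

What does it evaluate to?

2051-09-27

`start of month` rewinds 2051-09-01 to 2051-09-01.
`weekday 3` advances to the next Wednesday; 2051-09-01 is a Friday, so it moves forward to 2051-09-06.
Advancing 21 more days within September lands on 2051-09-27.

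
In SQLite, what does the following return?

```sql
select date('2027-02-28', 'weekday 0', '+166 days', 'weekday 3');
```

2027-08-18

`weekday 0` advances to the next Sunday; 2027-02-28 is already a Sunday, so it stays at 2027-02-28.
Applying '+166 days' to 2027-02-28: counting 166 days forward gives 2027-08-13.
`weekday 3` advances to the next Wednesday; 2027-08-13 is a Friday, so it moves forward to 2027-08-18.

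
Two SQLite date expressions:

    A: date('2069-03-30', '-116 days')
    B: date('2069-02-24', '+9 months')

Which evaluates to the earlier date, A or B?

A

A = 2068-12-04.
B = 2069-11-24.
A is earlier.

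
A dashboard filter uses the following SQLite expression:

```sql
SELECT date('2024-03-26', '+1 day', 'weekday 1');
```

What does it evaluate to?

2024-04-01

Advancing 1 more day within March lands on 2024-03-27.
`weekday 1` advances to the next Monday; 2024-03-27 is a Wednesday, so it moves forward to 2024-04-01.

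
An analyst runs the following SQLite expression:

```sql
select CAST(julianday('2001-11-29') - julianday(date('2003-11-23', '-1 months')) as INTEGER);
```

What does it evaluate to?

Adding -1 month to 2003-11-23 gives 2003-10-23.
1 day remains in November 2001 after the 29th (30 − 29).
Full months from December 2001 through September 2003 contribute their day counts.
Then 23 days into October 2003.
Total: 1 + 31 + 31 + 28 + 31 + 30 + 31 + 30 + 31 + 31 + 30 + 31 + 30 + 31 + 31 + 28 + 31 + 30 + 31 + 30 + 31 + 31 + 30 + 23 = 693.
The subtraction is earlier − later, so the result is −693 → -693.

-693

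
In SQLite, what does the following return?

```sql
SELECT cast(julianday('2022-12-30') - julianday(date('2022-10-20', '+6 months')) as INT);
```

-111

Adding +6 months to 2022-10-20 gives 2023-04-20.
1 day remains in December 2022 after the 30th (31 − 30).
January 2023: 31 days.
February 2023: 28 days.
March 2023: 31 days.
Then 20 days into April 2023.
Total: 1 + 31 + 28 + 31 + 20 = 111.
The subtraction is earlier − later, so the result is −111 → -111.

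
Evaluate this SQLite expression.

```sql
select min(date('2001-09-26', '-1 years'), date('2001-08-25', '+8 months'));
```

2000-09-26

date('2001-09-26', '-1 years') → 2000-09-26.
date('2001-08-25', '+8 months') → 2002-04-25.
Earlier of the two is 2000-09-26.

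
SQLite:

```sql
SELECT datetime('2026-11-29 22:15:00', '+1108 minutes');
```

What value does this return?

1108 minutes = 18h 28m; +1108 minutes from 2026-11-29 22:15:00 is 2026-11-30 16:43:00 (crosses midnight).

2026-11-30 16:43:00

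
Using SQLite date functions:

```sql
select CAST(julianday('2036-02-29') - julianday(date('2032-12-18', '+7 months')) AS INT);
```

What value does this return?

956

Adding +7 months to 2032-12-18 gives 2033-07-18.
13 days remain in July 2033 after the 18th (31 − 18).
Full months from August 2033 through January 2036 contribute their day counts.
Then 29 days into February 2036.
Total: 13 + 31 + 30 + 31 + 30 + 31 + 31 + 28 + 31 + 30 + 31 + 30 + 31 + 31 + 30 + 31 + 30 + 31 + 31 + 28 + 31 + 30 + 31 + 30 + 31 + 31 + 30 + 31 + 30 + 31 + 31 + 29 = 956.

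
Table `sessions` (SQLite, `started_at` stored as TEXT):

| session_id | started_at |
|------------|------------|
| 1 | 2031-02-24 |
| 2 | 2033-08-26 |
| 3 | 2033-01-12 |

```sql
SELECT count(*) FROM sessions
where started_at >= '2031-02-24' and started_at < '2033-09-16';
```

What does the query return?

Rows in [2031-02-24, 2033-09-16): 2031-02-24, 2033-08-26, 2033-01-12 → 3 rows.

3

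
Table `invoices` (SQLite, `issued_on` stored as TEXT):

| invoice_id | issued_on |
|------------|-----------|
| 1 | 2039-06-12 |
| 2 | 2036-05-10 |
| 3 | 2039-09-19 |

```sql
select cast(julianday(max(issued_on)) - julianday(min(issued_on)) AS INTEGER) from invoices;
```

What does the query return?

1227

MIN = 2036-05-10, MAX = 2039-09-19.
21 days remain in May 2036 after the 10th (31 − 10).
Full months from June 2036 through August 2039 contribute their day counts.
Then 19 days into September 2039.
Total: 21 + 30 + 31 + 31 + 30 + 31 + 30 + 31 + 31 + 28 + 31 + 30 + 31 + 30 + 31 + 31 + 30 + 31 + 30 + 31 + 31 + 28 + 31 + 30 + 31 + 30 + 31 + 31 + 30 + 31 + 30 + 31 + 31 + 28 + 31 + 30 + 31 + 30 + 31 + 31 + 19 = 1227.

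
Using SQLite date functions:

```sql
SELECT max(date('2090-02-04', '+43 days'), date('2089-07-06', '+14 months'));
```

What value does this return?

2090-09-06

date('2090-02-04', '+43 days') → 2090-03-19.
date('2089-07-06', '+14 months') → 2090-09-06.
Later of the two is 2090-09-06.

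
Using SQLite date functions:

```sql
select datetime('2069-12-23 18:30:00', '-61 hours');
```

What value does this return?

2069-12-21 05:30:00

-61 hours from 2069-12-23 18:30:00 is 2069-12-21 05:30:00 (crosses midnight).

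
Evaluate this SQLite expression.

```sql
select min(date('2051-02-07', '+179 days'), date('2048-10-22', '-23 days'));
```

2048-09-29

date('2051-02-07', '+179 days') → 2051-08-05.
date('2048-10-22', '-23 days') → 2048-09-29.
Earlier of the two is 2048-09-29.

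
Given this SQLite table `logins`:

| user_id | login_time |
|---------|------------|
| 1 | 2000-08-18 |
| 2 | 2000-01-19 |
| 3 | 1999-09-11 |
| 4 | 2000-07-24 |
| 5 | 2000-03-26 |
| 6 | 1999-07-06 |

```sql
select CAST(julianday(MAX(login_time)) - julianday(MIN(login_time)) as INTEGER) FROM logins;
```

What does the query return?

409

MIN = 1999-07-06, MAX = 2000-08-18.
25 days remain in July 1999 after the 6th (31 − 6).
Full months from August 1999 through July 2000 contribute their day counts.
Then 18 days into August 2000.
Total: 25 + 31 + 30 + 31 + 30 + 31 + 31 + 29 + 31 + 30 + 31 + 30 + 31 + 18 = 409.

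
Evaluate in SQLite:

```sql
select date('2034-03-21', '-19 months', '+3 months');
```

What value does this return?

2032-11-21

Adding -19 months to 2034-03-21 gives 2032-08-21.
Adding +3 months to 2032-08-21 gives 2032-11-21.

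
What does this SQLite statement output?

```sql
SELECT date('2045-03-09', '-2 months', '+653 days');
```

Adding -2 months to 2045-03-09 gives 2045-01-09.
Applying '+653 days' to 2045-01-09: counting 653 days forward gives 2046-10-24.

2046-10-24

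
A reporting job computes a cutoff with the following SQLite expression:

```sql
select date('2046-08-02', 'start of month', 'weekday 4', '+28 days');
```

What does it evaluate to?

`start of month` rewinds 2046-08-02 to 2046-08-01.
`weekday 4` advances to the next Thursday; 2046-08-01 is a Wednesday, so it moves forward to 2046-08-02.
Advancing 28 more days within August lands on 2046-08-30.

2046-08-30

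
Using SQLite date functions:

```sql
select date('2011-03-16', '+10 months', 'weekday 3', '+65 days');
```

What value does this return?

2012-03-23

Adding +10 months to 2011-03-16 gives 2012-01-16.
`weekday 3` advances to the next Wednesday; 2012-01-16 is a Monday, so it moves forward to 2012-01-18.
Applying '+65 days' to 2012-01-18: counting 65 days forward gives 2012-03-23.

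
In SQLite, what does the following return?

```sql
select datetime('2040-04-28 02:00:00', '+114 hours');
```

+114 hours from 2040-04-28 02:00:00 is 2040-05-02 20:00:00 (crosses midnight).

2040-05-02 20:00:00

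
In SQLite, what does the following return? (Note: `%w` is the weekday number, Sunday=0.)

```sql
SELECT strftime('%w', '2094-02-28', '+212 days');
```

First apply '+212 days': 2094-02-28 → 2094-09-28.
2094-09-28 is a Tuesday; with Sunday=0 that is 2.

2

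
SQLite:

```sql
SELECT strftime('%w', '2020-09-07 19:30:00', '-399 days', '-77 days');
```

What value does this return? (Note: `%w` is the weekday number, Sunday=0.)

1

First apply '-399 days', '-77 days': 2020-09-07 19:30:00 → 2019-05-20 19:30:00.
2019-05-20 is a Monday; with Sunday=0 that is 1.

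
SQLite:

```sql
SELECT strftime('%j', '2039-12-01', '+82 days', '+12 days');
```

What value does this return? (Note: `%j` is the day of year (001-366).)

064

First apply '+82 days', '+12 days': 2039-12-01 → 2040-03-04.
Day-of-year for 2040-03-04: days since 2040-01-01 inclusive = 64, zero-padded to 064.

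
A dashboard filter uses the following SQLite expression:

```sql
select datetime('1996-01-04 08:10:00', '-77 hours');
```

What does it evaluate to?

1996-01-01 03:10:00

-77 hours from 1996-01-04 08:10:00 is 1996-01-01 03:10:00 (crosses midnight).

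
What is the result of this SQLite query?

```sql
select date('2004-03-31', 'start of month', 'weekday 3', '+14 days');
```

2004-03-17

`start of month` rewinds 2004-03-31 to 2004-03-01.
`weekday 3` advances to the next Wednesday; 2004-03-01 is a Monday, so it moves forward to 2004-03-03.
Advancing 14 more days within March lands on 2004-03-17.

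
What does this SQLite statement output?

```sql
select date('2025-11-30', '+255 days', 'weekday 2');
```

2026-08-18

Applying '+255 days' to 2025-11-30: counting 255 days forward gives 2026-08-12.
`weekday 2` advances to the next Tuesday; 2026-08-12 is a Wednesday, so it moves forward to 2026-08-18.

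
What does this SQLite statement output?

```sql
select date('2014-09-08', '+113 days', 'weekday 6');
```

Applying '+113 days' to 2014-09-08: counting 113 days forward gives 2014-12-30.
`weekday 6` advances to the next Saturday; 2014-12-30 is a Tuesday, so it moves forward to 2015-01-03.

2015-01-03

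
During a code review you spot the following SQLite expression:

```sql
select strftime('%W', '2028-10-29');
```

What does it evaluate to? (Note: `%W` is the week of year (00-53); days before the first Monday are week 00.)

43

2028-10-29 is a Sunday. SQLite's %W counts Mondays since the year started; the result is 43.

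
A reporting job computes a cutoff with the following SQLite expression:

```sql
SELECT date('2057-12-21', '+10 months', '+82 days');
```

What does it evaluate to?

2059-01-11

Adding +10 months to 2057-12-21 gives 2058-10-21.
Applying '+82 days' to 2058-10-21: counting 82 days forward gives 2059-01-11.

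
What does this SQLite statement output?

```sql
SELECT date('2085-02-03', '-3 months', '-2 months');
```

2084-09-03

Adding -3 months to 2085-02-03 gives 2084-11-03.
Adding -2 months to 2084-11-03 gives 2084-09-03.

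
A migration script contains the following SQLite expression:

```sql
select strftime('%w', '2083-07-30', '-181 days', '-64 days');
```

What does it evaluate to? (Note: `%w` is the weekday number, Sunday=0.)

5

First apply '-181 days', '-64 days': 2083-07-30 → 2082-11-27.
2082-11-27 is a Friday; with Sunday=0 that is 5.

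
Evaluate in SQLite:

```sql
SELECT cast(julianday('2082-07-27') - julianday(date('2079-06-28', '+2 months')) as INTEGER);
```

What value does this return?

1064

Adding +2 months to 2079-06-28 gives 2079-08-28.
3 days remain in August 2079 after the 28th (31 − 28).
Full months from September 2079 through June 2082 contribute their day counts.
Then 27 days into July 2082.
Total: 3 + 30 + 31 + 30 + 31 + 31 + 29 + 31 + 30 + 31 + 30 + 31 + 31 + 30 + 31 + 30 + 31 + 31 + 28 + 31 + 30 + 31 + 30 + 31 + 31 + 30 + 31 + 30 + 31 + 31 + 28 + 31 + 30 + 31 + 30 + 27 = 1064.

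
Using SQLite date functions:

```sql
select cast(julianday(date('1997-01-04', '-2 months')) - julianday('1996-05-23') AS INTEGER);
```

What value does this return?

Adding -2 months to 1997-01-04 gives 1996-11-04.
8 days remain in May 1996 after the 23rd (31 − 23).
June 1996: 30 days.
July 1996: 31 days.
August 1996: 31 days.
September 1996: 30 days.
October 1996: 31 days.
Then 4 days into November 1996.
Total: 8 + 30 + 31 + 31 + 30 + 31 + 4 = 165.

165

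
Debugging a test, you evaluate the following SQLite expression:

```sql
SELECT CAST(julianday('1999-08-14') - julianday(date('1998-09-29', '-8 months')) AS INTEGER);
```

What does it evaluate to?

562

Adding -8 months to 1998-09-29 gives 1998-01-29.
2 days remain in January 1998 after the 29th (31 − 29).
Full months from February 1998 through July 1999 contribute their day counts.
Then 14 days into August 1999.
Total: 2 + 28 + 31 + 30 + 31 + 30 + 31 + 31 + 30 + 31 + 30 + 31 + 31 + 28 + 31 + 30 + 31 + 30 + 31 + 14 = 562.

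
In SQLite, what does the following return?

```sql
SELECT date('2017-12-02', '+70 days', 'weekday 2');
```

Applying '+70 days' to 2017-12-02: counting 70 days forward gives 2018-02-10.
`weekday 2` advances to the next Tuesday; 2018-02-10 is a Saturday, so it moves forward to 2018-02-13.

2018-02-13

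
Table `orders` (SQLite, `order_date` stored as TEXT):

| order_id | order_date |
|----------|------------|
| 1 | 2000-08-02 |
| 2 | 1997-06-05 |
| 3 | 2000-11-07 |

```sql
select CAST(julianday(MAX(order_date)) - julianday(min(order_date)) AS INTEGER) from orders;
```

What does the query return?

1251

MIN = 1997-06-05, MAX = 2000-11-07.
25 days remain in June 1997 after the 5th (30 − 5).
Full months from July 1997 through October 2000 contribute their day counts.
Then 7 days into November 2000.
Total: 25 + 31 + 31 + 30 + 31 + 30 + 31 + 31 + 28 + 31 + 30 + 31 + 30 + 31 + 31 + 30 + 31 + 30 + 31 + 31 + 28 + 31 + 30 + 31 + 30 + 31 + 31 + 30 + 31 + 30 + 31 + 31 + 29 + 31 + 30 + 31 + 30 + 31 + 31 + 30 + 31 + 7 = 1251.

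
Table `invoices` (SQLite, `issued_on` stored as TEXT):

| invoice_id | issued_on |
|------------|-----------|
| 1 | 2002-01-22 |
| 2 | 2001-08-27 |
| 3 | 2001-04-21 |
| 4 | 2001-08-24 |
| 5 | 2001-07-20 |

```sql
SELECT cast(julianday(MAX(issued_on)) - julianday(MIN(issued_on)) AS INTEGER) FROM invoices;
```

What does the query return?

276

MIN = 2001-04-21, MAX = 2002-01-22.
9 days remain in April 2001 after the 21st (30 − 21).
Full months from May 2001 through December 2001 contribute their day counts.
Then 22 days into January 2002.
Total: 9 + 31 + 30 + 31 + 31 + 30 + 31 + 30 + 31 + 22 = 276.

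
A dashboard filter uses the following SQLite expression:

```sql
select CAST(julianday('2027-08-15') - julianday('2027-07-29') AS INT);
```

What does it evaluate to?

2 days remain in July 2027 after the 29th (31 − 29).
Then 15 days into August 2027.
Total: 2 + 15 = 17.

17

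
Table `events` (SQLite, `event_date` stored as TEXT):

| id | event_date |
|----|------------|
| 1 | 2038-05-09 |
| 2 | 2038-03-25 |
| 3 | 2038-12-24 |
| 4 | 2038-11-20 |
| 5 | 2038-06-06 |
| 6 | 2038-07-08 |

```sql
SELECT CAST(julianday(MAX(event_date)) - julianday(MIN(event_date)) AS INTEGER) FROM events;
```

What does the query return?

274

MIN = 2038-03-25, MAX = 2038-12-24.
6 days remain in March 2038 after the 25th (31 − 25).
Full months from April 2038 through November 2038 contribute their day counts.
Then 24 days into December 2038.
Total: 6 + 30 + 31 + 30 + 31 + 31 + 30 + 31 + 30 + 24 = 274.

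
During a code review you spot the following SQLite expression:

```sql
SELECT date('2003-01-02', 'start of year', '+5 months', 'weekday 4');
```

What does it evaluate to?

`start of year` rewinds 2003-01-02 to 2003-01-01.
Adding +5 months to 2003-01-01 gives 2003-06-01.
`weekday 4` advances to the next Thursday; 2003-06-01 is a Sunday, so it moves forward to 2003-06-05.

2003-06-05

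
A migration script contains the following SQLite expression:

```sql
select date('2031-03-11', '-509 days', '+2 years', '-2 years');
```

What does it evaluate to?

Applying '-509 days' to 2031-03-11: counting 509 days back gives 2029-10-18.
Adding +2 years to 2029-10-18 gives 2031-10-18.
Adding -2 years to 2031-10-18 gives 2029-10-18.

2029-10-18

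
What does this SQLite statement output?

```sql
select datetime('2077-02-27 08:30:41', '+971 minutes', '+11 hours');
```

971 minutes = 16h 11m; +971 minutes from 2077-02-27 08:30:41 is 2077-02-28 00:41:41 (crosses midnight).
+11 hours from 2077-02-28 00:41:41 is 2077-02-28 11:41:41.

2077-02-28 11:41:41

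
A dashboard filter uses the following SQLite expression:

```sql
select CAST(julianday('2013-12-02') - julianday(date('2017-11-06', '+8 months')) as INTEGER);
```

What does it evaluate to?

Adding +8 months to 2017-11-06 gives 2018-07-06.
29 days remain in December 2013 after the 2nd (31 − 2).
Full months from January 2014 through June 2018 contribute their day counts.
Then 6 days into July 2018.
Total: 29 + 31 + 28 + 31 + 30 + 31 + 30 + 31 + 31 + 30 + 31 + 30 + 31 + 31 + 28 + 31 + 30 + 31 + 30 + 31 + 31 + 30 + 31 + 30 + 31 + 31 + 29 + 31 + 30 + 31 + 30 + 31 + 31 + 30 + 31 + 30 + 31 + 31 + 28 + 31 + 30 + 31 + 30 + 31 + 31 + 30 + 31 + 30 + 31 + 31 + 28 + 31 + 30 + 31 + 30 + 6 = 1677.
The subtraction is earlier − later, so the result is −1677 → -1677.

-1677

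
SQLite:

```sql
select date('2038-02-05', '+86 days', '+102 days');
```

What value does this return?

Applying '+86 days' to 2038-02-05: counting 86 days forward gives 2038-05-02.
Applying '+102 days' to 2038-05-02: counting 102 days forward gives 2038-08-12.

2038-08-12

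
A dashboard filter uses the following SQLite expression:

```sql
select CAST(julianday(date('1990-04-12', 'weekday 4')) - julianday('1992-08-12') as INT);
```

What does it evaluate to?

-853

`weekday 4` advances to the next Thursday; 1990-04-12 is already a Thursday, so it stays at 1990-04-12.
18 days remain in April 1990 after the 12th (30 − 12).
Full months from May 1990 through July 1992 contribute their day counts.
Then 12 days into August 1992.
Total: 18 + 31 + 30 + 31 + 31 + 30 + 31 + 30 + 31 + 31 + 28 + 31 + 30 + 31 + 30 + 31 + 31 + 30 + 31 + 30 + 31 + 31 + 29 + 31 + 30 + 31 + 30 + 31 + 12 = 853.
The subtraction is earlier − later, so the result is −853 → -853.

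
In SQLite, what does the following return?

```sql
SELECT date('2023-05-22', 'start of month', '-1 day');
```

2023-04-30

`start of month` rewinds 2023-05-22 to 2023-05-01.
Going back 1 day from 2023-05-01 reaches 2023-04-30 (last day of April, 30 days).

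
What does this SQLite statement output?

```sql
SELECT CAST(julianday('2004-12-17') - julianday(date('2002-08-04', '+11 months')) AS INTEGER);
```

532

Adding +11 months to 2002-08-04 gives 2003-07-04.
27 days remain in July 2003 after the 4th (31 − 4).
Full months from August 2003 through November 2004 contribute their day counts.
Then 17 days into December 2004.
Total: 27 + 31 + 30 + 31 + 30 + 31 + 31 + 29 + 31 + 30 + 31 + 30 + 31 + 31 + 30 + 31 + 30 + 17 = 532.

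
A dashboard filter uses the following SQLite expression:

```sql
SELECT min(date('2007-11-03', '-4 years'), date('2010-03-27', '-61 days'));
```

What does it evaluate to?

2003-11-03

date('2007-11-03', '-4 years') → 2003-11-03.
date('2010-03-27', '-61 days') → 2010-01-25.
Earlier of the two is 2003-11-03.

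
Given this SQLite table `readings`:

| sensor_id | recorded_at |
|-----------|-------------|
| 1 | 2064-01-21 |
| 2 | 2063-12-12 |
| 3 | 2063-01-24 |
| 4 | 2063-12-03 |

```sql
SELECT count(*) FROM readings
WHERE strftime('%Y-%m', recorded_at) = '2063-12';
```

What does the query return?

Rows with year-month 2063-12: 2063-12-12, 2063-12-03 → 2.

2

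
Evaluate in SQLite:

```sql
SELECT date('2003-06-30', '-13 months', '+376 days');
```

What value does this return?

2003-06-10

Adding -13 months to 2003-06-30 gives 2002-05-30.
Applying '+376 days' to 2002-05-30: counting 376 days forward gives 2003-06-10.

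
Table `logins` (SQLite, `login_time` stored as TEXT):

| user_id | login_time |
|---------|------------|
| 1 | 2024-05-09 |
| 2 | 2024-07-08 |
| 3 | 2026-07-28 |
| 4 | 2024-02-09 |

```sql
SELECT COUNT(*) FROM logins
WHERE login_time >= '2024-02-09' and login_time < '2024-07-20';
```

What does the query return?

Rows in [2024-02-09, 2024-07-20): 2024-05-09, 2024-07-08, 2024-02-09 → 3 rows.

3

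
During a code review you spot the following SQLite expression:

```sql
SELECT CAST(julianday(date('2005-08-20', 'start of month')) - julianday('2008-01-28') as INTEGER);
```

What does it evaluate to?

-910

`start of month` rewinds 2005-08-20 to 2005-08-01.
30 days remain in August 2005 after the 1st (31 − 1).
Full months from September 2005 through December 2007 contribute their day counts.
Then 28 days into January 2008.
Total: 30 + 30 + 31 + 30 + 31 + 31 + 28 + 31 + 30 + 31 + 30 + 31 + 31 + 30 + 31 + 30 + 31 + 31 + 28 + 31 + 30 + 31 + 30 + 31 + 31 + 30 + 31 + 30 + 31 + 28 = 910.
The subtraction is earlier − later, so the result is −910 → -910.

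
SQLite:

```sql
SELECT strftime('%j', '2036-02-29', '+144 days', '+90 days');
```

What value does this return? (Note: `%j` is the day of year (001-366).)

294

First apply '+144 days', '+90 days': 2036-02-29 → 2036-10-20.
Day-of-year for 2036-10-20: days since 2036-01-01 inclusive = 294, zero-padded to 294.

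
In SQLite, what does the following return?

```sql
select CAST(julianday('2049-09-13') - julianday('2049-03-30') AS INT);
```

1 day remains in March 2049 after the 30th (31 − 30).
April 2049: 30 days.
May 2049: 31 days.
June 2049: 30 days.
July 2049: 31 days.
August 2049: 31 days.
Then 13 days into September 2049.
Total: 1 + 30 + 31 + 30 + 31 + 31 + 13 = 167.

167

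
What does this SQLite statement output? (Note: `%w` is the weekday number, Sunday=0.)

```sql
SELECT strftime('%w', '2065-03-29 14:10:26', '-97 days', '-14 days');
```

First apply '-97 days', '-14 days': 2065-03-29 14:10:26 → 2064-12-08 14:10:26.
2064-12-08 is a Monday; with Sunday=0 that is 1.

1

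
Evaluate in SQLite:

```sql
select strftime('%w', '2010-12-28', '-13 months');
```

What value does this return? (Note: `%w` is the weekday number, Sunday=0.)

First apply '-13 months': 2010-12-28 → 2009-11-28.
2009-11-28 is a Saturday; with Sunday=0 that is 6.

6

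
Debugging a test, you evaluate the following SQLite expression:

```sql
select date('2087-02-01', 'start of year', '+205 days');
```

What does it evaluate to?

`start of year` rewinds 2087-02-01 to 2087-01-01.
Applying '+205 days' to 2087-01-01: counting 205 days forward gives 2087-07-25.

2087-07-25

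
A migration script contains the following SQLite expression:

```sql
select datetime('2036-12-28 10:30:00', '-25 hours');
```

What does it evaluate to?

2036-12-27 09:30:00

-25 hours from 2036-12-28 10:30:00 is 2036-12-27 09:30:00 (crosses midnight).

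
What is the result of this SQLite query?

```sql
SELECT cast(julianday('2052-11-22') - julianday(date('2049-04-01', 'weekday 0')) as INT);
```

1328

`weekday 0` advances to the next Sunday; 2049-04-01 is a Thursday, so it moves forward to 2049-04-04.
26 days remain in April 2049 after the 4th (30 − 4).
Full months from May 2049 through October 2052 contribute their day counts.
Then 22 days into November 2052.
Total: 26 + 31 + 30 + 31 + 31 + 30 + 31 + 30 + 31 + 31 + 28 + 31 + 30 + 31 + 30 + 31 + 31 + 30 + 31 + 30 + 31 + 31 + 28 + 31 + 30 + 31 + 30 + 31 + 31 + 30 + 31 + 30 + 31 + 31 + 29 + 31 + 30 + 31 + 30 + 31 + 31 + 30 + 31 + 22 = 1328.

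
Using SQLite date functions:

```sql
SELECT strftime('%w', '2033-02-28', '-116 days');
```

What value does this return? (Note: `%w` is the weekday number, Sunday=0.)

First apply '-116 days': 2033-02-28 → 2032-11-04.
2032-11-04 is a Thursday; with Sunday=0 that is 4.

4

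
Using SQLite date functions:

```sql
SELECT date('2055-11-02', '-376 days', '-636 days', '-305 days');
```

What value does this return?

2052-03-25

Applying '-376 days' to 2055-11-02: counting 376 days back gives 2054-10-22.
Applying '-636 days' to 2054-10-22: counting 636 days back gives 2053-01-24.
Applying '-305 days' to 2053-01-24: counting 305 days back gives 2052-03-25.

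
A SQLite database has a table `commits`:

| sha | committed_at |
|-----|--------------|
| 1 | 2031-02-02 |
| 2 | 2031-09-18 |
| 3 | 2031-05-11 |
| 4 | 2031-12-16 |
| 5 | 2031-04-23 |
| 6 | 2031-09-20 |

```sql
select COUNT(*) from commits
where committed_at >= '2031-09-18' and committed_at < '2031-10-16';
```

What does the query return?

Rows in [2031-09-18, 2031-10-16): 2031-09-18, 2031-09-20 → 2 rows.

2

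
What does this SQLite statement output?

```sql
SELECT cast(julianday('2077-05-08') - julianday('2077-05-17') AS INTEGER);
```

-9

Both dates are in May 2077: 17 − 8 = 9.
The subtraction is earlier − later, so the result is −9 → -9.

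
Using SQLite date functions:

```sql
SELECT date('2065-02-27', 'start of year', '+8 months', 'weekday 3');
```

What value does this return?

`start of year` rewinds 2065-02-27 to 2065-01-01.
Adding +8 months to 2065-01-01 gives 2065-09-01.
`weekday 3` advances to the next Wednesday; 2065-09-01 is a Tuesday, so it moves forward to 2065-09-02.

2065-09-02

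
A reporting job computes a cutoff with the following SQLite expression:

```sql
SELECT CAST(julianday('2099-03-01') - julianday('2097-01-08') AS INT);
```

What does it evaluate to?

23 days remain in January 2097 after the 8th (31 − 8).
Full months from February 2097 through February 2099 contribute their day counts.
Then 1 day into March 2099.
Total: 23 + 28 + 31 + 30 + 31 + 30 + 31 + 31 + 30 + 31 + 30 + 31 + 31 + 28 + 31 + 30 + 31 + 30 + 31 + 31 + 30 + 31 + 30 + 31 + 31 + 28 + 1 = 782.

782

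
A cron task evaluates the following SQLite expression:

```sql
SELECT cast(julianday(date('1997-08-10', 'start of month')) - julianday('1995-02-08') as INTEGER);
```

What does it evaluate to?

905

`start of month` rewinds 1997-08-10 to 1997-08-01.
20 days remain in February 1995 after the 8th (28 − 8).
Full months from March 1995 through July 1997 contribute their day counts.
Then 1 day into August 1997.
Total: 20 + 31 + 30 + 31 + 30 + 31 + 31 + 30 + 31 + 30 + 31 + 31 + 29 + 31 + 30 + 31 + 30 + 31 + 31 + 30 + 31 + 30 + 31 + 31 + 28 + 31 + 30 + 31 + 30 + 31 + 1 = 905.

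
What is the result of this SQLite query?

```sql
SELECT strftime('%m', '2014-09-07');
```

09

`%m` extracts the 2-digit month (01-12): 09.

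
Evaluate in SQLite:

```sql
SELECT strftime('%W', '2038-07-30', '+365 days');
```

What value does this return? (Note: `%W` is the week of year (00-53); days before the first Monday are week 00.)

First apply '+365 days': 2038-07-30 → 2039-07-30.
2039-07-30 is a Saturday. SQLite's %W counts Mondays since the year started; the result is 30.

30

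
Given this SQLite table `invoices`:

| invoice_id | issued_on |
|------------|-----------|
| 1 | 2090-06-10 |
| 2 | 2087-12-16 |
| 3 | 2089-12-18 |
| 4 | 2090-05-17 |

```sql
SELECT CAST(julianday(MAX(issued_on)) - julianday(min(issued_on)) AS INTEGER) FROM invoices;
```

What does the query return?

MIN = 2087-12-16, MAX = 2090-06-10.
15 days remain in December 2087 after the 16th (31 − 16).
Full months from January 2088 through May 2090 contribute their day counts.
Then 10 days into June 2090.
Total: 15 + 31 + 29 + 31 + 30 + 31 + 30 + 31 + 31 + 30 + 31 + 30 + 31 + 31 + 28 + 31 + 30 + 31 + 30 + 31 + 31 + 30 + 31 + 30 + 31 + 31 + 28 + 31 + 30 + 31 + 10 = 907.

907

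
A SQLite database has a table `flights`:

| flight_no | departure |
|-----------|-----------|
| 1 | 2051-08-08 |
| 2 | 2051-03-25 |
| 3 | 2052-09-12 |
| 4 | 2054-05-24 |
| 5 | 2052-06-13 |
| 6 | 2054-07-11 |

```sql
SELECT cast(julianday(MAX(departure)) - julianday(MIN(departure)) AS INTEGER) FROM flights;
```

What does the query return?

MIN = 2051-03-25, MAX = 2054-07-11.
6 days remain in March 2051 after the 25th (31 − 25).
Full months from April 2051 through June 2054 contribute their day counts.
Then 11 days into July 2054.
Total: 6 + 30 + 31 + 30 + 31 + 31 + 30 + 31 + 30 + 31 + 31 + 29 + 31 + 30 + 31 + 30 + 31 + 31 + 30 + 31 + 30 + 31 + 31 + 28 + 31 + 30 + 31 + 30 + 31 + 31 + 30 + 31 + 30 + 31 + 31 + 28 + 31 + 30 + 31 + 30 + 11 = 1204.

1204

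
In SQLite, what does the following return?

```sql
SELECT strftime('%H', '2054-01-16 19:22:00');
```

19

`%H` extracts the 2-digit hour (00-23): 19.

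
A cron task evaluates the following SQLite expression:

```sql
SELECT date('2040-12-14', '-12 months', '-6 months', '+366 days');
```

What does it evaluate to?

Adding -12 months to 2040-12-14 gives 2039-12-14.
Adding -6 months to 2039-12-14 gives 2039-06-14.
Applying '+366 days' to 2039-06-14: counting 366 days forward gives 2040-06-14.

2040-06-14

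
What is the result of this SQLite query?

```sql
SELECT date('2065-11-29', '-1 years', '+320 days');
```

2065-10-15

Adding -1 year to 2065-11-29 gives 2064-11-29.
Applying '+320 days' to 2064-11-29: counting 320 days forward gives 2065-10-15.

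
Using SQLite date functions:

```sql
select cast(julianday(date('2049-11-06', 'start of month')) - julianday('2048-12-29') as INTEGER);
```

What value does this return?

307

`start of month` rewinds 2049-11-06 to 2049-11-01.
2 days remain in December 2048 after the 29th (31 − 29).
Full months from January 2049 through October 2049 contribute their day counts.
Then 1 day into November 2049.
Total: 2 + 31 + 28 + 31 + 30 + 31 + 30 + 31 + 31 + 30 + 31 + 1 = 307.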